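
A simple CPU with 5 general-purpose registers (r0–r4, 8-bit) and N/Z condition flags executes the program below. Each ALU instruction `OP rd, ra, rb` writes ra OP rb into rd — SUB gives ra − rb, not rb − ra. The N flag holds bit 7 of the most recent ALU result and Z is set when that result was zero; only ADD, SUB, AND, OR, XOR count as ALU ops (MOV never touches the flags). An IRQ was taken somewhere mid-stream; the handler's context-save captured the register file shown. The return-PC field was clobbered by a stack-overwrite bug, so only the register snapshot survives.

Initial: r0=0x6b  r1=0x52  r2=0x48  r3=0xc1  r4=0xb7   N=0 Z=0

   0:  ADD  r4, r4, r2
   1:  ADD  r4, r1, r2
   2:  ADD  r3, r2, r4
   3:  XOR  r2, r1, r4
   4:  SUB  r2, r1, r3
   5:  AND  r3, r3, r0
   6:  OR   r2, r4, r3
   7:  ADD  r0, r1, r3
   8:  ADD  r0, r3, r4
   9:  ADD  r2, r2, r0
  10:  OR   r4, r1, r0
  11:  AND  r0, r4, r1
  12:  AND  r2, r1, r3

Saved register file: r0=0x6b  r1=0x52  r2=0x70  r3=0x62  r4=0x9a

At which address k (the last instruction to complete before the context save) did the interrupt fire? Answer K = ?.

after  0: r0=0x6b r1=0x52 r2=0x48 r3=0xc1 r4=0xff  N=1 Z=0
after  1: r0=0x6b r1=0x52 r2=0x48 r3=0xc1 r4=0x9a  N=1 Z=0
after  2: r0=0x6b r1=0x52 r2=0x48 r3=0xe2 r4=0x9a  N=1 Z=0
after  3: r0=0x6b r1=0x52 r2=0xc8 r3=0xe2 r4=0x9a  N=1 Z=0
after  4: r0=0x6b r1=0x52 r2=0x70 r3=0xe2 r4=0x9a  N=0 Z=0
after  5: r0=0x6b r1=0x52 r2=0x70 r3=0x62 r4=0x9a  N=0 Z=0
-- IRQ taken; context saved, return-PC = 6 --

K = 5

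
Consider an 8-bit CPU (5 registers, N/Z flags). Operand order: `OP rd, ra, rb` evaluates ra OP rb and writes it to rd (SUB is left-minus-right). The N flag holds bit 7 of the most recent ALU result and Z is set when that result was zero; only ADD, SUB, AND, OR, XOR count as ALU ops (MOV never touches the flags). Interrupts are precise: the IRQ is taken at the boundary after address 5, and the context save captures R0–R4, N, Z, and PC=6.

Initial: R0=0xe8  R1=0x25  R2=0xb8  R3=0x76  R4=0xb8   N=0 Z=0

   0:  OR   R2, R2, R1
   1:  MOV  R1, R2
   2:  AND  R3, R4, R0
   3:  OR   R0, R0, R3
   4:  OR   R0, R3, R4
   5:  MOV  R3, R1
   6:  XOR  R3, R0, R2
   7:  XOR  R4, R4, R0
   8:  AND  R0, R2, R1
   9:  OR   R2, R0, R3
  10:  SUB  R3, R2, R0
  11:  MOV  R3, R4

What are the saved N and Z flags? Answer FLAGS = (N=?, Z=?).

after  0: R0=0xe8 R1=0x25 R2=0xbd R3=0x76 R4=0xb8  N=1 Z=0
after  1: R0=0xe8 R1=0xbd R2=0xbd R3=0x76 R4=0xb8  N=1 Z=0
after  2: R0=0xe8 R1=0xbd R2=0xbd R3=0xa8 R4=0xb8  N=1 Z=0
after  3: R0=0xe8 R1=0xbd R2=0xbd R3=0xa8 R4=0xb8  N=1 Z=0
after  4: R0=0xb8 R1=0xbd R2=0xbd R3=0xa8 R4=0xb8  N=1 Z=0
after  5: R0=0xb8 R1=0xbd R2=0xbd R3=0xbd R4=0xb8  N=1 Z=0
-- IRQ taken; context saved, return-PC = 6 --

FLAGS = (N=1, Z=0)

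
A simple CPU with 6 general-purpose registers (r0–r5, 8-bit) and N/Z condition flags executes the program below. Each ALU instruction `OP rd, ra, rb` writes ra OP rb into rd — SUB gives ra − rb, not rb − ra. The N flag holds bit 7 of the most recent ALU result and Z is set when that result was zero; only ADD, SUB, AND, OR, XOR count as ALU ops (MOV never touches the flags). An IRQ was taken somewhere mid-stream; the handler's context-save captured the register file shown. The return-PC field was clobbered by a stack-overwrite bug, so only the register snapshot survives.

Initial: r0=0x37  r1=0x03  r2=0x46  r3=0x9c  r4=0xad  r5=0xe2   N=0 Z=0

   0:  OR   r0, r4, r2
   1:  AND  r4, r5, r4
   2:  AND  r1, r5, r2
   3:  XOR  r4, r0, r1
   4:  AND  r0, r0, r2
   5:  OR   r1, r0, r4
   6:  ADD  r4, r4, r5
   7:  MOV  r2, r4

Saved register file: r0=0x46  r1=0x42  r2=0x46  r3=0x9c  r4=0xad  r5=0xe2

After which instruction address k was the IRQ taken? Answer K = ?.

K = 4

after  0: r0=0xef r1=0x03 r2=0x46 r3=0x9c r4=0xad r5=0xe2  N=1 Z=0
after  1: r0=0xef r1=0x03 r2=0x46 r3=0x9c r4=0xa0 r5=0xe2  N=1 Z=0
after  2: r0=0xef r1=0x42 r2=0x46 r3=0x9c r4=0xa0 r5=0xe2  N=0 Z=0
after  3: r0=0xef r1=0x42 r2=0x46 r3=0x9c r4=0xad r5=0xe2  N=1 Z=0
after  4: r0=0x46 r1=0x42 r2=0x46 r3=0x9c r4=0xad r5=0xe2  N=0 Z=0
-- IRQ taken; context saved, return-PC = 5 --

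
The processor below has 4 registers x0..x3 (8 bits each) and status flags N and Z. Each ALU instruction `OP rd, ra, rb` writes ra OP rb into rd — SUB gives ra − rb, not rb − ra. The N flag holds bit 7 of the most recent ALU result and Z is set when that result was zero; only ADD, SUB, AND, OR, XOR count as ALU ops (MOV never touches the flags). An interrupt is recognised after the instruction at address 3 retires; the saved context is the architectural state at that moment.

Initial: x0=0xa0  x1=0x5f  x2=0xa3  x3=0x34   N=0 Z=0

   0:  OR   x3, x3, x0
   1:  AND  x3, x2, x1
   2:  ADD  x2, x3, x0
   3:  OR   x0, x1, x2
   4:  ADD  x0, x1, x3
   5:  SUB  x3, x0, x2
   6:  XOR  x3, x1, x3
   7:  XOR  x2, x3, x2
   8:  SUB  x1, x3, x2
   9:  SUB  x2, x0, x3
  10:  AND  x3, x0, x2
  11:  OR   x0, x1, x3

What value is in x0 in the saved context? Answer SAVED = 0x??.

SAVED = 0xff

after  0: x0=0xa0 x1=0x5f x2=0xa3 x3=0xb4  N=1 Z=0
after  1: x0=0xa0 x1=0x5f x2=0xa3 x3=0x03  N=0 Z=0
after  2: x0=0xa0 x1=0x5f x2=0xa3 x3=0x03  N=1 Z=0
after  3: x0=0xff x1=0x5f x2=0xa3 x3=0x03  N=1 Z=0
-- IRQ taken; context saved, return-PC = 4 --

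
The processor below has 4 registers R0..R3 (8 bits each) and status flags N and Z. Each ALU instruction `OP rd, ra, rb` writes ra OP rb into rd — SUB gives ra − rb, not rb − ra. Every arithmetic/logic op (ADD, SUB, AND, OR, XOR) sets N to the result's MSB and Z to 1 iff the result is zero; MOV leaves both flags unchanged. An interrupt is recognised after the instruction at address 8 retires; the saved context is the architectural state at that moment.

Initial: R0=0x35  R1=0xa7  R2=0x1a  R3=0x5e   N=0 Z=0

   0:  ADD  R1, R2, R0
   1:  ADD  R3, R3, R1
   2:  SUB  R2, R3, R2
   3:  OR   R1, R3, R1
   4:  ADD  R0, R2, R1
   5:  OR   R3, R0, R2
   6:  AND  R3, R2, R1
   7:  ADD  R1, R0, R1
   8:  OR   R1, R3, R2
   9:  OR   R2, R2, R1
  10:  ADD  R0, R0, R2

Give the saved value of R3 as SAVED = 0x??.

after  0: R0=0x35 R1=0x4f R2=0x1a R3=0x5e  N=0 Z=0
after  1: R0=0x35 R1=0x4f R2=0x1a R3=0xad  N=1 Z=0
after  2: R0=0x35 R1=0x4f R2=0x93 R3=0xad  N=1 Z=0
after  3: R0=0x35 R1=0xef R2=0x93 R3=0xad  N=1 Z=0
after  4: R0=0x82 R1=0xef R2=0x93 R3=0xad  N=1 Z=0
after  5: R0=0x82 R1=0xef R2=0x93 R3=0x93  N=1 Z=0
after  6: R0=0x82 R1=0xef R2=0x93 R3=0x83  N=1 Z=0
after  7: R0=0x82 R1=0x71 R2=0x93 R3=0x83  N=0 Z=0
after  8: R0=0x82 R1=0x93 R2=0x93 R3=0x83  N=1 Z=0
-- IRQ taken; context saved, return-PC = 9 --

SAVED = 0x83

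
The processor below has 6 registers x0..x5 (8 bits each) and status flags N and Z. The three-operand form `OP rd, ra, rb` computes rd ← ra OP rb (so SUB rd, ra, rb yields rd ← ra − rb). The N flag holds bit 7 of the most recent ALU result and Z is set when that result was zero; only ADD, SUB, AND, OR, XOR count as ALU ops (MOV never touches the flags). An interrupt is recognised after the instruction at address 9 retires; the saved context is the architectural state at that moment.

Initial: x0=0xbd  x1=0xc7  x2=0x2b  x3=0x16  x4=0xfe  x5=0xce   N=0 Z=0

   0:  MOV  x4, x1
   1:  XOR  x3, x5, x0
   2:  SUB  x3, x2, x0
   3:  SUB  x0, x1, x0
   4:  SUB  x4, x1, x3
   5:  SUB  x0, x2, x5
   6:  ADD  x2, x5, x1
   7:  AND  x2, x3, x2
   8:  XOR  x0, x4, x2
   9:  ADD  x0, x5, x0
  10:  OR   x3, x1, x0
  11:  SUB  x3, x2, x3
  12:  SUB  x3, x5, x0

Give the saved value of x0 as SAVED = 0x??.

SAVED = 0x2b

after  0: x0=0xbd x1=0xc7 x2=0x2b x3=0x16 x4=0xc7 x5=0xce  N=0 Z=0
after  1: x0=0xbd x1=0xc7 x2=0x2b x3=0x73 x4=0xc7 x5=0xce  N=0 Z=0
after  2: x0=0xbd x1=0xc7 x2=0x2b x3=0x6e x4=0xc7 x5=0xce  N=0 Z=0
after  3: x0=0x0a x1=0xc7 x2=0x2b x3=0x6e x4=0xc7 x5=0xce  N=0 Z=0
after  4: x0=0x0a x1=0xc7 x2=0x2b x3=0x6e x4=0x59 x5=0xce  N=0 Z=0
after  5: x0=0x5d x1=0xc7 x2=0x2b x3=0x6e x4=0x59 x5=0xce  N=0 Z=0
after  6: x0=0x5d x1=0xc7 x2=0x95 x3=0x6e x4=0x59 x5=0xce  N=1 Z=0
after  7: x0=0x5d x1=0xc7 x2=0x04 x3=0x6e x4=0x59 x5=0xce  N=0 Z=0
after  8: x0=0x5d x1=0xc7 x2=0x04 x3=0x6e x4=0x59 x5=0xce  N=0 Z=0
after  9: x0=0x2b x1=0xc7 x2=0x04 x3=0x6e x4=0x59 x5=0xce  N=0 Z=0
-- IRQ taken; context saved, return-PC = 10 --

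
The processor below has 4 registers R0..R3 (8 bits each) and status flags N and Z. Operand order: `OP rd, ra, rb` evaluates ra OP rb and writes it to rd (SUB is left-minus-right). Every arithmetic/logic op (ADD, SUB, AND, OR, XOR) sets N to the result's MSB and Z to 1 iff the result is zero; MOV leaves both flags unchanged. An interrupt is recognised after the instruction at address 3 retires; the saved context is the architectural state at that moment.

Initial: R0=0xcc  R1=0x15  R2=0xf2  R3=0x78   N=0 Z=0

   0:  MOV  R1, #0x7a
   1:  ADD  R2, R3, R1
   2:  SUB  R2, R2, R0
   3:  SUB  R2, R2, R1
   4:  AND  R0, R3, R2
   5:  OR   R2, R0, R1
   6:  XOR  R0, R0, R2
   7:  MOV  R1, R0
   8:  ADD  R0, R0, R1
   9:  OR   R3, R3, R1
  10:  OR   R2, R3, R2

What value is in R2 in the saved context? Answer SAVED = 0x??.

SAVED = 0xac

after  0: R0=0xcc R1=0x7a R2=0xf2 R3=0x78  N=0 Z=0
after  1: R0=0xcc R1=0x7a R2=0xf2 R3=0x78  N=1 Z=0
after  2: R0=0xcc R1=0x7a R2=0x26 R3=0x78  N=0 Z=0
after  3: R0=0xcc R1=0x7a R2=0xac R3=0x78  N=1 Z=0
-- IRQ taken; context saved, return-PC = 4 --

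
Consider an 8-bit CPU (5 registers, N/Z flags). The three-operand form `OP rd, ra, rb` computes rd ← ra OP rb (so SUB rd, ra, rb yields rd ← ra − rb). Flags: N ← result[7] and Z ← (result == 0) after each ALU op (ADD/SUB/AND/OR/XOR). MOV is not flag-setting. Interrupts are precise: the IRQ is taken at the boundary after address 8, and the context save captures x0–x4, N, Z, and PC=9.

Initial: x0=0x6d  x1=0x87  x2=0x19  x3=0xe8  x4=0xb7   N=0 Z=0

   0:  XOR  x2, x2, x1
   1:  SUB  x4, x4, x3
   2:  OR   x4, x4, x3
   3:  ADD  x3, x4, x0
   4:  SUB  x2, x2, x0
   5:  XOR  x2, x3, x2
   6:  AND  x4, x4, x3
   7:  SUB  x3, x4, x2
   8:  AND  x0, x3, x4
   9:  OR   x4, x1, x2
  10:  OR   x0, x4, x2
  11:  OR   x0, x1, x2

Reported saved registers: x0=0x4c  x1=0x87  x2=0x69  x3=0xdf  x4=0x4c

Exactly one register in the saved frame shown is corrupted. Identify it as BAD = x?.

BAD = x2

after  0: x0=0x6d x1=0x87 x2=0x9e x3=0xe8 x4=0xb7  N=1 Z=0
after  1: x0=0x6d x1=0x87 x2=0x9e x3=0xe8 x4=0xcf  N=1 Z=0
after  2: x0=0x6d x1=0x87 x2=0x9e x3=0xe8 x4=0xef  N=1 Z=0
after  3: x0=0x6d x1=0x87 x2=0x9e x3=0x5c x4=0xef  N=0 Z=0
after  4: x0=0x6d x1=0x87 x2=0x31 x3=0x5c x4=0xef  N=0 Z=0
after  5: x0=0x6d x1=0x87 x2=0x6d x3=0x5c x4=0xef  N=0 Z=0
after  6: x0=0x6d x1=0x87 x2=0x6d x3=0x5c x4=0x4c  N=0 Z=0
after  7: x0=0x6d x1=0x87 x2=0x6d x3=0xdf x4=0x4c  N=1 Z=0
after  8: x0=0x4c x1=0x87 x2=0x6d x3=0xdf x4=0x4c  N=0 Z=0
-- IRQ taken; context saved, return-PC = 9 --
mismatch: x2: reported 0x69 vs actual 0x6d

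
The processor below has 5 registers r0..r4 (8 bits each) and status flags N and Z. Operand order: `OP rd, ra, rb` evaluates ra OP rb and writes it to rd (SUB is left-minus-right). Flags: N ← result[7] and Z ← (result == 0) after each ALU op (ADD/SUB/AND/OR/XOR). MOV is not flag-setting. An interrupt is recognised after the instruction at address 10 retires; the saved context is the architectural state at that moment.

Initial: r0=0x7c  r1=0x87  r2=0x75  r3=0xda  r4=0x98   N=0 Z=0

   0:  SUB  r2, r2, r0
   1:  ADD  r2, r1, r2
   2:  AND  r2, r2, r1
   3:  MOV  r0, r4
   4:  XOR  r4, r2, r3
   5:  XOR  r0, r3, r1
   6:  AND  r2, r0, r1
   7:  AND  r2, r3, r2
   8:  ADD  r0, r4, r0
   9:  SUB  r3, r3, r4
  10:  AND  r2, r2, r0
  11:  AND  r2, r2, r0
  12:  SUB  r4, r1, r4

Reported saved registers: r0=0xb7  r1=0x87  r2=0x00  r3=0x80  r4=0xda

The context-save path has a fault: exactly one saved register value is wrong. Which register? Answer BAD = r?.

BAD = r4

after  0: r0=0x7c r1=0x87 r2=0xf9 r3=0xda r4=0x98  N=1 Z=0
after  1: r0=0x7c r1=0x87 r2=0x80 r3=0xda r4=0x98  N=1 Z=0
after  2: r0=0x7c r1=0x87 r2=0x80 r3=0xda r4=0x98  N=1 Z=0
after  3: r0=0x98 r1=0x87 r2=0x80 r3=0xda r4=0x98  N=1 Z=0
after  4: r0=0x98 r1=0x87 r2=0x80 r3=0xda r4=0x5a  N=0 Z=0
after  5: r0=0x5d r1=0x87 r2=0x80 r3=0xda r4=0x5a  N=0 Z=0
after  6: r0=0x5d r1=0x87 r2=0x05 r3=0xda r4=0x5a  N=0 Z=0
after  7: r0=0x5d r1=0x87 r2=0x00 r3=0xda r4=0x5a  N=0 Z=1
after  8: r0=0xb7 r1=0x87 r2=0x00 r3=0xda r4=0x5a  N=1 Z=0
after  9: r0=0xb7 r1=0x87 r2=0x00 r3=0x80 r4=0x5a  N=1 Z=0
after 10: r0=0xb7 r1=0x87 r2=0x00 r3=0x80 r4=0x5a  N=0 Z=1
-- IRQ taken; context saved, return-PC = 11 --
mismatch: r4: reported 0xda vs actual 0x5a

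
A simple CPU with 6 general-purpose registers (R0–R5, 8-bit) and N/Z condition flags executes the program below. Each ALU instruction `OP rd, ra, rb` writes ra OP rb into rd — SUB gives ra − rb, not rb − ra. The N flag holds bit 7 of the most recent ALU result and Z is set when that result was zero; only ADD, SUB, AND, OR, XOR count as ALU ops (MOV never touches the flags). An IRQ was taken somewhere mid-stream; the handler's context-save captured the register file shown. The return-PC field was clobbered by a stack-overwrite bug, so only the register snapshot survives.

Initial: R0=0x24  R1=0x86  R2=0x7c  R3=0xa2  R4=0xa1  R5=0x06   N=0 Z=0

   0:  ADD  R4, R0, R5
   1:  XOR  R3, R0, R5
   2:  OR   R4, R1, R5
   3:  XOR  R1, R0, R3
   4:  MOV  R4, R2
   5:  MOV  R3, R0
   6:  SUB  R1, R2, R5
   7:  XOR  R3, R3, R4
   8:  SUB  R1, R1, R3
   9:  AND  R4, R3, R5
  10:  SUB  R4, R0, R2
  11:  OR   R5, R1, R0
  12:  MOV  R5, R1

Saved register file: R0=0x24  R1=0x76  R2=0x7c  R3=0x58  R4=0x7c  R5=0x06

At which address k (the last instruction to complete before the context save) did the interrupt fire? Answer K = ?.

after  0: R0=0x24 R1=0x86 R2=0x7c R3=0xa2 R4=0x2a R5=0x06  N=0 Z=0
after  1: R0=0x24 R1=0x86 R2=0x7c R3=0x22 R4=0x2a R5=0x06  N=0 Z=0
after  2: R0=0x24 R1=0x86 R2=0x7c R3=0x22 R4=0x86 R5=0x06  N=1 Z=0
after  3: R0=0x24 R1=0x06 R2=0x7c R3=0x22 R4=0x86 R5=0x06  N=0 Z=0
after  4: R0=0x24 R1=0x06 R2=0x7c R3=0x22 R4=0x7c R5=0x06  N=0 Z=0
after  5: R0=0x24 R1=0x06 R2=0x7c R3=0x24 R4=0x7c R5=0x06  N=0 Z=0
after  6: R0=0x24 R1=0x76 R2=0x7c R3=0x24 R4=0x7c R5=0x06  N=0 Z=0
after  7: R0=0x24 R1=0x76 R2=0x7c R3=0x58 R4=0x7c R5=0x06  N=0 Z=0
-- IRQ taken; context saved, return-PC = 8 --

K = 7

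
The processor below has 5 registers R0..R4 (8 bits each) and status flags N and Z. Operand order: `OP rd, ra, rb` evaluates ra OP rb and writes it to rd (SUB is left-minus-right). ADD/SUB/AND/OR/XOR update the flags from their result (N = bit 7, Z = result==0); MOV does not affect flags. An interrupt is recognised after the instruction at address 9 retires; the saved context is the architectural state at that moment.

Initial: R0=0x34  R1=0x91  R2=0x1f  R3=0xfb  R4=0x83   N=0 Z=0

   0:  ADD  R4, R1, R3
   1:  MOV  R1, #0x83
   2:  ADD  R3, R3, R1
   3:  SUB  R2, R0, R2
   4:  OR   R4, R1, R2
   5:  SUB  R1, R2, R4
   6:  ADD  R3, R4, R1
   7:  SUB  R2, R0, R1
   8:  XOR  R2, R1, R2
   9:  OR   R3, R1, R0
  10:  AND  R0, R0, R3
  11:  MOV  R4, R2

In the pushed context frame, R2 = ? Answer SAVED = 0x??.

SAVED = 0xc8

after  0: R0=0x34 R1=0x91 R2=0x1f R3=0xfb R4=0x8c  N=1 Z=0
after  1: R0=0x34 R1=0x83 R2=0x1f R3=0xfb R4=0x8c  N=1 Z=0
after  2: R0=0x34 R1=0x83 R2=0x1f R3=0x7e R4=0x8c  N=0 Z=0
after  3: R0=0x34 R1=0x83 R2=0x15 R3=0x7e R4=0x8c  N=0 Z=0
after  4: R0=0x34 R1=0x83 R2=0x15 R3=0x7e R4=0x97  N=1 Z=0
after  5: R0=0x34 R1=0x7e R2=0x15 R3=0x7e R4=0x97  N=0 Z=0
after  6: R0=0x34 R1=0x7e R2=0x15 R3=0x15 R4=0x97  N=0 Z=0
after  7: R0=0x34 R1=0x7e R2=0xb6 R3=0x15 R4=0x97  N=1 Z=0
after  8: R0=0x34 R1=0x7e R2=0xc8 R3=0x15 R4=0x97  N=1 Z=0
after  9: R0=0x34 R1=0x7e R2=0xc8 R3=0x7e R4=0x97  N=0 Z=0
-- IRQ taken; context saved, return-PC = 10 --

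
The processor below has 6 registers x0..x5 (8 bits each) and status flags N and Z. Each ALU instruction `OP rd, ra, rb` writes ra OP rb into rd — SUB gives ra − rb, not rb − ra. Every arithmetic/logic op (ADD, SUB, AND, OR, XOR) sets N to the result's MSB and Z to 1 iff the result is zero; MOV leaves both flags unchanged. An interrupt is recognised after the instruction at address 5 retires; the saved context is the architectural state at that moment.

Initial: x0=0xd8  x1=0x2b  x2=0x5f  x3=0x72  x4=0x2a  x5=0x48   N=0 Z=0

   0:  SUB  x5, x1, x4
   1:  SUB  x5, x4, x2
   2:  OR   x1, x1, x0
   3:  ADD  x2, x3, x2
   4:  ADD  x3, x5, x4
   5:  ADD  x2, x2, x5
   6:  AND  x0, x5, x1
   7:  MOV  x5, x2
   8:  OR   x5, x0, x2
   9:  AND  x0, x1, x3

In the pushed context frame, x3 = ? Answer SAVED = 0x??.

after  0: x0=0xd8 x1=0x2b x2=0x5f x3=0x72 x4=0x2a x5=0x01  N=0 Z=0
after  1: x0=0xd8 x1=0x2b x2=0x5f x3=0x72 x4=0x2a x5=0xcb  N=1 Z=0
after  2: x0=0xd8 x1=0xfb x2=0x5f x3=0x72 x4=0x2a x5=0xcb  N=1 Z=0
after  3: x0=0xd8 x1=0xfb x2=0xd1 x3=0x72 x4=0x2a x5=0xcb  N=1 Z=0
after  4: x0=0xd8 x1=0xfb x2=0xd1 x3=0xf5 x4=0x2a x5=0xcb  N=1 Z=0
after  5: x0=0xd8 x1=0xfb x2=0x9c x3=0xf5 x4=0x2a x5=0xcb  N=1 Z=0
-- IRQ taken; context saved, return-PC = 6 --

SAVED = 0xf5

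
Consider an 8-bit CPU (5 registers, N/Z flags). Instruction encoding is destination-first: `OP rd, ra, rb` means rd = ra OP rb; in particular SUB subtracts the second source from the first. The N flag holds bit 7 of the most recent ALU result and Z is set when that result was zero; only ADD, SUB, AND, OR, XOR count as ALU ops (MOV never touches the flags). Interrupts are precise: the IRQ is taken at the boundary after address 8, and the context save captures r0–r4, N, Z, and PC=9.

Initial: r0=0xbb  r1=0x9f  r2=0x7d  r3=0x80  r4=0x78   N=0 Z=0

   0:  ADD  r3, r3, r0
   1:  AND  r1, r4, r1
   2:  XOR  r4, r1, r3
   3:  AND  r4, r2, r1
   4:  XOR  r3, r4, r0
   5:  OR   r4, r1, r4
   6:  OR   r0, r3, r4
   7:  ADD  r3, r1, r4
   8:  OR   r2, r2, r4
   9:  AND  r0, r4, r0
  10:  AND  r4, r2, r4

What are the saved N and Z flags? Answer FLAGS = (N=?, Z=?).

after  0: r0=0xbb r1=0x9f r2=0x7d r3=0x3b r4=0x78  N=0 Z=0
after  1: r0=0xbb r1=0x18 r2=0x7d r3=0x3b r4=0x78  N=0 Z=0
after  2: r0=0xbb r1=0x18 r2=0x7d r3=0x3b r4=0x23  N=0 Z=0
after  3: r0=0xbb r1=0x18 r2=0x7d r3=0x3b r4=0x18  N=0 Z=0
after  4: r0=0xbb r1=0x18 r2=0x7d r3=0xa3 r4=0x18  N=1 Z=0
after  5: r0=0xbb r1=0x18 r2=0x7d r3=0xa3 r4=0x18  N=0 Z=0
after  6: r0=0xbb r1=0x18 r2=0x7d r3=0xa3 r4=0x18  N=1 Z=0
after  7: r0=0xbb r1=0x18 r2=0x7d r3=0x30 r4=0x18  N=0 Z=0
after  8: r0=0xbb r1=0x18 r2=0x7d r3=0x30 r4=0x18  N=0 Z=0
-- IRQ taken; context saved, return-PC = 9 --

FLAGS = (N=0, Z=0)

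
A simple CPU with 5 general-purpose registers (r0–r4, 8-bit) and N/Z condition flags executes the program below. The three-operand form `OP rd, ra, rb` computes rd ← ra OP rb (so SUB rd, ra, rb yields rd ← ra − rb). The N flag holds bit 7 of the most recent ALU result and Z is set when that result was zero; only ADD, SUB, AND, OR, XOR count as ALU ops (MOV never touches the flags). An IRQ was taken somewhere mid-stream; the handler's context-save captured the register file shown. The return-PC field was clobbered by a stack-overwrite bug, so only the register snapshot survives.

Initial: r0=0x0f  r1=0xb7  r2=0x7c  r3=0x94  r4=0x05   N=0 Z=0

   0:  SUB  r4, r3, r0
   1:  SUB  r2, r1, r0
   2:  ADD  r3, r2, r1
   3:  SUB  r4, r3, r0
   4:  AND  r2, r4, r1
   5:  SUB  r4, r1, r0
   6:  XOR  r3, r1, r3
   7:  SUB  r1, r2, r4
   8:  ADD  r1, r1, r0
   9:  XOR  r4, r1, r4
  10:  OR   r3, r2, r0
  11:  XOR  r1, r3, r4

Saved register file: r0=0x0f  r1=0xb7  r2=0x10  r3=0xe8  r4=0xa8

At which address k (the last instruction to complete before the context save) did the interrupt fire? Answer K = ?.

K = 6

after  0: r0=0x0f r1=0xb7 r2=0x7c r3=0x94 r4=0x85  N=1 Z=0
after  1: r0=0x0f r1=0xb7 r2=0xa8 r3=0x94 r4=0x85  N=1 Z=0
after  2: r0=0x0f r1=0xb7 r2=0xa8 r3=0x5f r4=0x85  N=0 Z=0
after  3: r0=0x0f r1=0xb7 r2=0xa8 r3=0x5f r4=0x50  N=0 Z=0
after  4: r0=0x0f r1=0xb7 r2=0x10 r3=0x5f r4=0x50  N=0 Z=0
after  5: r0=0x0f r1=0xb7 r2=0x10 r3=0x5f r4=0xa8  N=1 Z=0
after  6: r0=0x0f r1=0xb7 r2=0x10 r3=0xe8 r4=0xa8  N=1 Z=0
-- IRQ taken; context saved, return-PC = 7 --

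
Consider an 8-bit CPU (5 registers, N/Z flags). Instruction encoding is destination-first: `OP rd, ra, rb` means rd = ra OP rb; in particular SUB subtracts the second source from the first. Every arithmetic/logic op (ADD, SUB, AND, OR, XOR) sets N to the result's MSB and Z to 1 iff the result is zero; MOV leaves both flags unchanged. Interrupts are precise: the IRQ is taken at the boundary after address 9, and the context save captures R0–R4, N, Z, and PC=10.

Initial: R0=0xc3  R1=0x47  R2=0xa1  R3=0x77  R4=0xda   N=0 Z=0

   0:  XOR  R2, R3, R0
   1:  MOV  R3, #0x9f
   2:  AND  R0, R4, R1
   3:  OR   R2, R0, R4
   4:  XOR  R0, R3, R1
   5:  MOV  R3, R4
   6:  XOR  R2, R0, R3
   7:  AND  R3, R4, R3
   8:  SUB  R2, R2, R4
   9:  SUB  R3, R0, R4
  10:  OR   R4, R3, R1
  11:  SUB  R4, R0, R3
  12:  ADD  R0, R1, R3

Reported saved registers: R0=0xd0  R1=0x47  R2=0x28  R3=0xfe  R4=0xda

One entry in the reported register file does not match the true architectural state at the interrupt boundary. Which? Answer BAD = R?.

after  0: R0=0xc3 R1=0x47 R2=0xb4 R3=0x77 R4=0xda  N=1 Z=0
after  1: R0=0xc3 R1=0x47 R2=0xb4 R3=0x9f R4=0xda  N=1 Z=0
after  2: R0=0x42 R1=0x47 R2=0xb4 R3=0x9f R4=0xda  N=0 Z=0
after  3: R0=0x42 R1=0x47 R2=0xda R3=0x9f R4=0xda  N=1 Z=0
after  4: R0=0xd8 R1=0x47 R2=0xda R3=0x9f R4=0xda  N=1 Z=0
after  5: R0=0xd8 R1=0x47 R2=0xda R3=0xda R4=0xda  N=1 Z=0
after  6: R0=0xd8 R1=0x47 R2=0x02 R3=0xda R4=0xda  N=0 Z=0
after  7: R0=0xd8 R1=0x47 R2=0x02 R3=0xda R4=0xda  N=1 Z=0
after  8: R0=0xd8 R1=0x47 R2=0x28 R3=0xda R4=0xda  N=0 Z=0
after  9: R0=0xd8 R1=0x47 R2=0x28 R3=0xfe R4=0xda  N=1 Z=0
-- IRQ taken; context saved, return-PC = 10 --
mismatch: R0: reported 0xd0 vs actual 0xd8

BAD = R0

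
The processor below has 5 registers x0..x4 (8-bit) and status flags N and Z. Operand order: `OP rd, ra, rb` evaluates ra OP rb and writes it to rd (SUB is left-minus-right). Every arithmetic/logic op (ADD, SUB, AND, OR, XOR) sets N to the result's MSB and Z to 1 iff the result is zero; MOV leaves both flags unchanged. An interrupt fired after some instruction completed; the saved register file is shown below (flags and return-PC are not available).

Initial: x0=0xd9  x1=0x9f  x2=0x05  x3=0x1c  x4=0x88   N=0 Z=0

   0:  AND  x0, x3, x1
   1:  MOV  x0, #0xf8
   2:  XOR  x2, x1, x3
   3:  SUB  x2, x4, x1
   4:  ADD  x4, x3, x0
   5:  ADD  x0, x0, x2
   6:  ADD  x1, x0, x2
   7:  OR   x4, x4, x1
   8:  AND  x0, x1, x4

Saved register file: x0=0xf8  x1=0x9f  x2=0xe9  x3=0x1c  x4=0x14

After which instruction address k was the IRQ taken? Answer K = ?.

after  0: x0=0x1c x1=0x9f x2=0x05 x3=0x1c x4=0x88  N=0 Z=0
after  1: x0=0xf8 x1=0x9f x2=0x05 x3=0x1c x4=0x88  N=0 Z=0
after  2: x0=0xf8 x1=0x9f x2=0x83 x3=0x1c x4=0x88  N=1 Z=0
after  3: x0=0xf8 x1=0x9f x2=0xe9 x3=0x1c x4=0x88  N=1 Z=0
after  4: x0=0xf8 x1=0x9f x2=0xe9 x3=0x1c x4=0x14  N=0 Z=0
-- IRQ taken; context saved, return-PC = 5 --

K = 4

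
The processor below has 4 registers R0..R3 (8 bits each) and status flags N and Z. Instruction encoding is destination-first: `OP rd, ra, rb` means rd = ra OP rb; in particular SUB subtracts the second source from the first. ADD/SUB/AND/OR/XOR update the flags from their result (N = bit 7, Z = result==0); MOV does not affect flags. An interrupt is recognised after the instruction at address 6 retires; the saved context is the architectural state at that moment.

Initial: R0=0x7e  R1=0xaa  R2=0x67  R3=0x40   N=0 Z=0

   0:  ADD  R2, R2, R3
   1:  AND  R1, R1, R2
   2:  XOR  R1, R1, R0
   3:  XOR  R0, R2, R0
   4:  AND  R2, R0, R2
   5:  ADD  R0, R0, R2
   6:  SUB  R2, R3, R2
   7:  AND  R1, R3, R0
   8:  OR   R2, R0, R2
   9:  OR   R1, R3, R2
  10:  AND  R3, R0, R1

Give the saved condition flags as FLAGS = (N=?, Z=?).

FLAGS = (N=1, Z=0)

after  0: R0=0x7e R1=0xaa R2=0xa7 R3=0x40  N=1 Z=0
after  1: R0=0x7e R1=0xa2 R2=0xa7 R3=0x40  N=1 Z=0
after  2: R0=0x7e R1=0xdc R2=0xa7 R3=0x40  N=1 Z=0
after  3: R0=0xd9 R1=0xdc R2=0xa7 R3=0x40  N=1 Z=0
after  4: R0=0xd9 R1=0xdc R2=0x81 R3=0x40  N=1 Z=0
after  5: R0=0x5a R1=0xdc R2=0x81 R3=0x40  N=0 Z=0
after  6: R0=0x5a R1=0xdc R2=0xbf R3=0x40  N=1 Z=0
-- IRQ taken; context saved, return-PC = 7 --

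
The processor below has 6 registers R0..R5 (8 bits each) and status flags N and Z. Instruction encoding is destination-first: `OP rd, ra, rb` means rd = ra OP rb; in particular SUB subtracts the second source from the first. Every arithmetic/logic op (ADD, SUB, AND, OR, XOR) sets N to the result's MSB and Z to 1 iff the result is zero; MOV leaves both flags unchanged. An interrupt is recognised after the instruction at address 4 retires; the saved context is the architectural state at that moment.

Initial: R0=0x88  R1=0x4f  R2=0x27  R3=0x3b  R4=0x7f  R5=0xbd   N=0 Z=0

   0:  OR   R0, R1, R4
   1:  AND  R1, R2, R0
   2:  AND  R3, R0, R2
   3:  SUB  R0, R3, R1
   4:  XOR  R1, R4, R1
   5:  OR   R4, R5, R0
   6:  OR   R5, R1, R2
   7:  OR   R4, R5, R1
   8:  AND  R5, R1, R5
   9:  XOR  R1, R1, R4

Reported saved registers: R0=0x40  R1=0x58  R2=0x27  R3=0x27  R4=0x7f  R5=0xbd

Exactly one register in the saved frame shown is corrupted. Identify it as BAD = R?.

BAD = R0

after  0: R0=0x7f R1=0x4f R2=0x27 R3=0x3b R4=0x7f R5=0xbd  N=0 Z=0
after  1: R0=0x7f R1=0x27 R2=0x27 R3=0x3b R4=0x7f R5=0xbd  N=0 Z=0
after  2: R0=0x7f R1=0x27 R2=0x27 R3=0x27 R4=0x7f R5=0xbd  N=0 Z=0
after  3: R0=0x00 R1=0x27 R2=0x27 R3=0x27 R4=0x7f R5=0xbd  N=0 Z=1
after  4: R0=0x00 R1=0x58 R2=0x27 R3=0x27 R4=0x7f R5=0xbd  N=0 Z=0
-- IRQ taken; context saved, return-PC = 5 --
mismatch: R0: reported 0x40 vs actual 0x00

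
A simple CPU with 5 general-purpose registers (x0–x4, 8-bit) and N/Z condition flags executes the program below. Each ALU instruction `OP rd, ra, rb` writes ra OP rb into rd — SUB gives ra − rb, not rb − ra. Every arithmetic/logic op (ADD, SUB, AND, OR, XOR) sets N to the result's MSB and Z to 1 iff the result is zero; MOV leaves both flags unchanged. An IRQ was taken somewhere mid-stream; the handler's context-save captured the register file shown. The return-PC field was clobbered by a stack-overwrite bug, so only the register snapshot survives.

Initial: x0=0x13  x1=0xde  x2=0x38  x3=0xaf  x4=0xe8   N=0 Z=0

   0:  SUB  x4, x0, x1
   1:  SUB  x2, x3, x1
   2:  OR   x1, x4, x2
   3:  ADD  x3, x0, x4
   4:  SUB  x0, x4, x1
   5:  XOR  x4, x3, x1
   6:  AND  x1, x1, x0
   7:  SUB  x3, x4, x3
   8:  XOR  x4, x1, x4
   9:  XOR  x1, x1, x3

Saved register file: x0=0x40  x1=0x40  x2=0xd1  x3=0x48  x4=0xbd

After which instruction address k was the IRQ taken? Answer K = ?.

after  0: x0=0x13 x1=0xde x2=0x38 x3=0xaf x4=0x35  N=0 Z=0
after  1: x0=0x13 x1=0xde x2=0xd1 x3=0xaf x4=0x35  N=1 Z=0
after  2: x0=0x13 x1=0xf5 x2=0xd1 x3=0xaf x4=0x35  N=1 Z=0
after  3: x0=0x13 x1=0xf5 x2=0xd1 x3=0x48 x4=0x35  N=0 Z=0
after  4: x0=0x40 x1=0xf5 x2=0xd1 x3=0x48 x4=0x35  N=0 Z=0
after  5: x0=0x40 x1=0xf5 x2=0xd1 x3=0x48 x4=0xbd  N=1 Z=0
after  6: x0=0x40 x1=0x40 x2=0xd1 x3=0x48 x4=0xbd  N=0 Z=0
-- IRQ taken; context saved, return-PC = 7 --

K = 6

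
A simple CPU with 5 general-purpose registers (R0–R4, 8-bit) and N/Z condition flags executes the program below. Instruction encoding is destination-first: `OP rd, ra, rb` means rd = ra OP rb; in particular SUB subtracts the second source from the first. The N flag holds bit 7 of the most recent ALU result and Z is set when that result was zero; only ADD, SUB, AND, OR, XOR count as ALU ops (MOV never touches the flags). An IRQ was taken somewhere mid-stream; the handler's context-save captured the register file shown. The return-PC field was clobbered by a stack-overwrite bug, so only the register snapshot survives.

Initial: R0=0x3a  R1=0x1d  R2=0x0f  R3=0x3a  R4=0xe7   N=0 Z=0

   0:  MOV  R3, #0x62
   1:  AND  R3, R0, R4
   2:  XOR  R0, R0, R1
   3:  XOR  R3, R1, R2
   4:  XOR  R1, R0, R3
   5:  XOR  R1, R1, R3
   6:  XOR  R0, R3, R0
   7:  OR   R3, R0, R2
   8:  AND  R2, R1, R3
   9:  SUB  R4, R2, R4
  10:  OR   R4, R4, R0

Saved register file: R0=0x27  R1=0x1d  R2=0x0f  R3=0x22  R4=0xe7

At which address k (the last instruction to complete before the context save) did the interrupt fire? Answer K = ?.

after  0: R0=0x3a R1=0x1d R2=0x0f R3=0x62 R4=0xe7  N=0 Z=0
after  1: R0=0x3a R1=0x1d R2=0x0f R3=0x22 R4=0xe7  N=0 Z=0
after  2: R0=0x27 R1=0x1d R2=0x0f R3=0x22 R4=0xe7  N=0 Z=0
-- IRQ taken; context saved, return-PC = 3 --

K = 2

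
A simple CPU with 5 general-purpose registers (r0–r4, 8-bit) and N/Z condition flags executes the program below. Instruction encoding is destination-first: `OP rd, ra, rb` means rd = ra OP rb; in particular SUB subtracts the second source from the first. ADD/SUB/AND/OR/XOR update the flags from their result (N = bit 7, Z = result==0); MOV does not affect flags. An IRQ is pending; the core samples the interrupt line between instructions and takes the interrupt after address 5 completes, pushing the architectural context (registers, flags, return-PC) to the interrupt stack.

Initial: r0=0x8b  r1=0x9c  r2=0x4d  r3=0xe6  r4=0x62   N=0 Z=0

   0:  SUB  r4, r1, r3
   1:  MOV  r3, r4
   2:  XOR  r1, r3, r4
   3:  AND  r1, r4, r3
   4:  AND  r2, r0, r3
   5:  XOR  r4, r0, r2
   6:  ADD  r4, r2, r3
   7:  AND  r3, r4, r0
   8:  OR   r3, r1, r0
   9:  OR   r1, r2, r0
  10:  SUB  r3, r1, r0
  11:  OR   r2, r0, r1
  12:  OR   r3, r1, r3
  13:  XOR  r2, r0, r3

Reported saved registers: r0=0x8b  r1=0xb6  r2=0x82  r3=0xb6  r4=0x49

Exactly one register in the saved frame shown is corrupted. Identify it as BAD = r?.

after  0: r0=0x8b r1=0x9c r2=0x4d r3=0xe6 r4=0xb6  N=1 Z=0
after  1: r0=0x8b r1=0x9c r2=0x4d r3=0xb6 r4=0xb6  N=1 Z=0
after  2: r0=0x8b r1=0x00 r2=0x4d r3=0xb6 r4=0xb6  N=0 Z=1
after  3: r0=0x8b r1=0xb6 r2=0x4d r3=0xb6 r4=0xb6  N=1 Z=0
after  4: r0=0x8b r1=0xb6 r2=0x82 r3=0xb6 r4=0xb6  N=1 Z=0
after  5: r0=0x8b r1=0xb6 r2=0x82 r3=0xb6 r4=0x09  N=0 Z=0
-- IRQ taken; context saved, return-PC = 6 --
mismatch: r4: reported 0x49 vs actual 0x09

BAD = r4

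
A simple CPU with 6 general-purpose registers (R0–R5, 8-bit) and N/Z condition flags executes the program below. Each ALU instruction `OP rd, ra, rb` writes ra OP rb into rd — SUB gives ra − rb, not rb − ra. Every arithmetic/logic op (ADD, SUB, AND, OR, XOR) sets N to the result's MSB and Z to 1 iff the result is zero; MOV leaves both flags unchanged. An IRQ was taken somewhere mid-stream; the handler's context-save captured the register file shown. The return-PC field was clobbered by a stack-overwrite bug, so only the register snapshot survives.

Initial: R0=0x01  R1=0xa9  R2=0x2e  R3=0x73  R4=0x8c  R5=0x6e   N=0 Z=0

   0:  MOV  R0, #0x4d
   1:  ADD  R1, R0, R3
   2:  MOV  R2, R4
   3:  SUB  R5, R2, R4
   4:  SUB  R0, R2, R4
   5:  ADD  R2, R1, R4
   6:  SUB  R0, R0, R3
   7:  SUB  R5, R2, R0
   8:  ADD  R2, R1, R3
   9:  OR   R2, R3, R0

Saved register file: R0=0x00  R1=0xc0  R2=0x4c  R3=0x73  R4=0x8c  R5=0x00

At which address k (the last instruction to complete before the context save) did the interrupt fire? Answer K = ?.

after  0: R0=0x4d R1=0xa9 R2=0x2e R3=0x73 R4=0x8c R5=0x6e  N=0 Z=0
after  1: R0=0x4d R1=0xc0 R2=0x2e R3=0x73 R4=0x8c R5=0x6e  N=1 Z=0
after  2: R0=0x4d R1=0xc0 R2=0x8c R3=0x73 R4=0x8c R5=0x6e  N=1 Z=0
after  3: R0=0x4d R1=0xc0 R2=0x8c R3=0x73 R4=0x8c R5=0x00  N=0 Z=1
after  4: R0=0x00 R1=0xc0 R2=0x8c R3=0x73 R4=0x8c R5=0x00  N=0 Z=1
after  5: R0=0x00 R1=0xc0 R2=0x4c R3=0x73 R4=0x8c R5=0x00  N=0 Z=0
-- IRQ taken; context saved, return-PC = 6 --

K = 5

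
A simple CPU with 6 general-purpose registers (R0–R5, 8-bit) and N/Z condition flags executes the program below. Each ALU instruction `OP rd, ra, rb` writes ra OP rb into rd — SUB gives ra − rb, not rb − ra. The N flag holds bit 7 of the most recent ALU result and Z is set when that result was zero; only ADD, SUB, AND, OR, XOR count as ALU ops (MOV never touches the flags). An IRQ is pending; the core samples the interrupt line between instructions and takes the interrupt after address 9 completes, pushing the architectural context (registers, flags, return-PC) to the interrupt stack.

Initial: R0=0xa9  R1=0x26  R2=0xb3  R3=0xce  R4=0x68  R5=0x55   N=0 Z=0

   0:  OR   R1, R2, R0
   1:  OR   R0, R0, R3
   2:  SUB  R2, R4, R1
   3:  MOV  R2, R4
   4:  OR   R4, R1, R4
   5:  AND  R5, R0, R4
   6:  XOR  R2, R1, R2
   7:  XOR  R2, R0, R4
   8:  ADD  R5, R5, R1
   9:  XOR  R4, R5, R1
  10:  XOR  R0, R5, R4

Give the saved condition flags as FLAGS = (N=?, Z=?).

after  0: R0=0xa9 R1=0xbb R2=0xb3 R3=0xce R4=0x68 R5=0x55  N=1 Z=0
after  1: R0=0xef R1=0xbb R2=0xb3 R3=0xce R4=0x68 R5=0x55  N=1 Z=0
after  2: R0=0xef R1=0xbb R2=0xad R3=0xce R4=0x68 R5=0x55  N=1 Z=0
after  3: R0=0xef R1=0xbb R2=0x68 R3=0xce R4=0x68 R5=0x55  N=1 Z=0
after  4: R0=0xef R1=0xbb R2=0x68 R3=0xce R4=0xfb R5=0x55  N=1 Z=0
after  5: R0=0xef R1=0xbb R2=0x68 R3=0xce R4=0xfb R5=0xeb  N=1 Z=0
after  6: R0=0xef R1=0xbb R2=0xd3 R3=0xce R4=0xfb R5=0xeb  N=1 Z=0
after  7: R0=0xef R1=0xbb R2=0x14 R3=0xce R4=0xfb R5=0xeb  N=0 Z=0
after  8: R0=0xef R1=0xbb R2=0x14 R3=0xce R4=0xfb R5=0xa6  N=1 Z=0
after  9: R0=0xef R1=0xbb R2=0x14 R3=0xce R4=0x1d R5=0xa6  N=0 Z=0
-- IRQ taken; context saved, return-PC = 10 --

FLAGS = (N=0, Z=0)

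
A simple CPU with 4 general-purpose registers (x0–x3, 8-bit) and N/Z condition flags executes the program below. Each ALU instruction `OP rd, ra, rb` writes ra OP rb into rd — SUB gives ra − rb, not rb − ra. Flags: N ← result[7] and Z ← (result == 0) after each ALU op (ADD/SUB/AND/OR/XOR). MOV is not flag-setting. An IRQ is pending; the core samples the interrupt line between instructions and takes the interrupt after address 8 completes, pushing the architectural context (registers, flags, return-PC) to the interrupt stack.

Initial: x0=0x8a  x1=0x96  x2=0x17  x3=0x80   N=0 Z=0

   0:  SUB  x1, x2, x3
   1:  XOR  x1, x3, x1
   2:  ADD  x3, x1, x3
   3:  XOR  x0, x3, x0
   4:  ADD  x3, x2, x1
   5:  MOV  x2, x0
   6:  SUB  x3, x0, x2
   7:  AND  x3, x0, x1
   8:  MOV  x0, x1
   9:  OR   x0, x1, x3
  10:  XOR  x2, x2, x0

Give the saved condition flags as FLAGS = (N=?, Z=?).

FLAGS = (N=0, Z=0)

after  0: x0=0x8a x1=0x97 x2=0x17 x3=0x80  N=1 Z=0
after  1: x0=0x8a x1=0x17 x2=0x17 x3=0x80  N=0 Z=0
after  2: x0=0x8a x1=0x17 x2=0x17 x3=0x97  N=1 Z=0
after  3: x0=0x1d x1=0x17 x2=0x17 x3=0x97  N=0 Z=0
after  4: x0=0x1d x1=0x17 x2=0x17 x3=0x2e  N=0 Z=0
after  5: x0=0x1d x1=0x17 x2=0x1d x3=0x2e  N=0 Z=0
after  6: x0=0x1d x1=0x17 x2=0x1d x3=0x00  N=0 Z=1
after  7: x0=0x1d x1=0x17 x2=0x1d x3=0x15  N=0 Z=0
after  8: x0=0x17 x1=0x17 x2=0x1d x3=0x15  N=0 Z=0
-- IRQ taken; context saved, return-PC = 9 --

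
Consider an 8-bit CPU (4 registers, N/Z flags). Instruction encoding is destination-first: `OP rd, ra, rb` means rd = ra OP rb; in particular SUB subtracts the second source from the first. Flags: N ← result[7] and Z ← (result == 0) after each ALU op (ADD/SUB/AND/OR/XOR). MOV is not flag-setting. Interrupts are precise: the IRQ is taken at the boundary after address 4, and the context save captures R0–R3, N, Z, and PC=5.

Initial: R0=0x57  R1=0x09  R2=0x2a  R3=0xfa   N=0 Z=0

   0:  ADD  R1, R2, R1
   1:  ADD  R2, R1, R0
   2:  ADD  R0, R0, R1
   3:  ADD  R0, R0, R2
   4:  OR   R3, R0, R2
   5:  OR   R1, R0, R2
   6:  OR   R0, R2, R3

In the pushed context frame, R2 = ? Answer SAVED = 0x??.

after  0: R0=0x57 R1=0x33 R2=0x2a R3=0xfa  N=0 Z=0
after  1: R0=0x57 R1=0x33 R2=0x8a R3=0xfa  N=1 Z=0
after  2: R0=0x8a R1=0x33 R2=0x8a R3=0xfa  N=1 Z=0
after  3: R0=0x14 R1=0x33 R2=0x8a R3=0xfa  N=0 Z=0
after  4: R0=0x14 R1=0x33 R2=0x8a R3=0x9e  N=1 Z=0
-- IRQ taken; context saved, return-PC = 5 --

SAVED = 0x8a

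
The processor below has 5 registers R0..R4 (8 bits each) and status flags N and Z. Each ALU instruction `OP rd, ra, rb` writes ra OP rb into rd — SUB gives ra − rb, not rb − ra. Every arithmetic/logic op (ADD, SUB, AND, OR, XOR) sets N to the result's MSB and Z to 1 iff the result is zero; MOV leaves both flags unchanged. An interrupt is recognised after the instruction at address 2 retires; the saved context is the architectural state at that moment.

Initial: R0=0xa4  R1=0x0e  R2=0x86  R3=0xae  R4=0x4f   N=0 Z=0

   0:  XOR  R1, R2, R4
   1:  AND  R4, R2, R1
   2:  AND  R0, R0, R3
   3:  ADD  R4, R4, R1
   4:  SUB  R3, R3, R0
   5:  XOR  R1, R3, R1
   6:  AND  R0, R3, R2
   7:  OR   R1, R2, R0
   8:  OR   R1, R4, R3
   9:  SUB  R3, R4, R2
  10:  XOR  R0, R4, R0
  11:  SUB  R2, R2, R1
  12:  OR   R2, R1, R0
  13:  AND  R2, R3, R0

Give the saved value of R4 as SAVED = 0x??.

after  0: R0=0xa4 R1=0xc9 R2=0x86 R3=0xae R4=0x4f  N=1 Z=0
after  1: R0=0xa4 R1=0xc9 R2=0x86 R3=0xae R4=0x80  N=1 Z=0
after  2: R0=0xa4 R1=0xc9 R2=0x86 R3=0xae R4=0x80  N=1 Z=0
-- IRQ taken; context saved, return-PC = 3 --

SAVED = 0x80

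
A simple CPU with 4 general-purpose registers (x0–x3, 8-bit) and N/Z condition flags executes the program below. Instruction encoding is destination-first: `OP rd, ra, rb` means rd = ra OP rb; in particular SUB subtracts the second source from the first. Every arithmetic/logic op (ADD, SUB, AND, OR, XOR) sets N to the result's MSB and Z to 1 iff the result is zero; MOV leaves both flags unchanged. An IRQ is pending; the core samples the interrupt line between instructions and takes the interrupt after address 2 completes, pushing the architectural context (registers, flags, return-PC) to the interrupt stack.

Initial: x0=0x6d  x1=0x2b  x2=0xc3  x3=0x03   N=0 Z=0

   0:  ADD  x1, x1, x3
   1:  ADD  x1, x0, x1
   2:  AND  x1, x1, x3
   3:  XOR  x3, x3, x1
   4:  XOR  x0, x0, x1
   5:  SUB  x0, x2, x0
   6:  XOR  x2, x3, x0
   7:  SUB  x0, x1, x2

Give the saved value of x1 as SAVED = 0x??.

SAVED = 0x03

after  0: x0=0x6d x1=0x2e x2=0xc3 x3=0x03  N=0 Z=0
after  1: x0=0x6d x1=0x9b x2=0xc3 x3=0x03  N=1 Z=0
after  2: x0=0x6d x1=0x03 x2=0xc3 x3=0x03  N=0 Z=0
-- IRQ taken; context saved, return-PC = 3 --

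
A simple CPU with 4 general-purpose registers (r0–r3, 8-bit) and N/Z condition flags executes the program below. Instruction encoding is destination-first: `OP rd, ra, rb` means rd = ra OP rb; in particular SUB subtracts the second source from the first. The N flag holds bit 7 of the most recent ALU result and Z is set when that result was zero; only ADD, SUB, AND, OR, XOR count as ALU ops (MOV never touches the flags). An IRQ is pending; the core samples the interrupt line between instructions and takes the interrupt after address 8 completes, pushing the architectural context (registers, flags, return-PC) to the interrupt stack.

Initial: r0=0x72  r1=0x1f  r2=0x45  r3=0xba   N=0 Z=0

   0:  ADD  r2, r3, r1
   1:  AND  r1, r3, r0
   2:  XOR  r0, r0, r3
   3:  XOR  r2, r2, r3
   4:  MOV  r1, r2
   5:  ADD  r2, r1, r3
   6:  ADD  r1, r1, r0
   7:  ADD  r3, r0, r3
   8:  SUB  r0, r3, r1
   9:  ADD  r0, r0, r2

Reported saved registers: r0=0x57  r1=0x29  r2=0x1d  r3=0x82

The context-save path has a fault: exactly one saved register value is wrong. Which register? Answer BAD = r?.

BAD = r1

after  0: r0=0x72 r1=0x1f r2=0xd9 r3=0xba  N=1 Z=0
after  1: r0=0x72 r1=0x32 r2=0xd9 r3=0xba  N=0 Z=0
after  2: r0=0xc8 r1=0x32 r2=0xd9 r3=0xba  N=1 Z=0
after  3: r0=0xc8 r1=0x32 r2=0x63 r3=0xba  N=0 Z=0
after  4: r0=0xc8 r1=0x63 r2=0x63 r3=0xba  N=0 Z=0
after  5: r0=0xc8 r1=0x63 r2=0x1d r3=0xba  N=0 Z=0
after  6: r0=0xc8 r1=0x2b r2=0x1d r3=0xba  N=0 Z=0
after  7: r0=0xc8 r1=0x2b r2=0x1d r3=0x82  N=1 Z=0
after  8: r0=0x57 r1=0x2b r2=0x1d r3=0x82  N=0 Z=0
-- IRQ taken; context saved, return-PC = 9 --
mismatch: r1: reported 0x29 vs actual 0x2b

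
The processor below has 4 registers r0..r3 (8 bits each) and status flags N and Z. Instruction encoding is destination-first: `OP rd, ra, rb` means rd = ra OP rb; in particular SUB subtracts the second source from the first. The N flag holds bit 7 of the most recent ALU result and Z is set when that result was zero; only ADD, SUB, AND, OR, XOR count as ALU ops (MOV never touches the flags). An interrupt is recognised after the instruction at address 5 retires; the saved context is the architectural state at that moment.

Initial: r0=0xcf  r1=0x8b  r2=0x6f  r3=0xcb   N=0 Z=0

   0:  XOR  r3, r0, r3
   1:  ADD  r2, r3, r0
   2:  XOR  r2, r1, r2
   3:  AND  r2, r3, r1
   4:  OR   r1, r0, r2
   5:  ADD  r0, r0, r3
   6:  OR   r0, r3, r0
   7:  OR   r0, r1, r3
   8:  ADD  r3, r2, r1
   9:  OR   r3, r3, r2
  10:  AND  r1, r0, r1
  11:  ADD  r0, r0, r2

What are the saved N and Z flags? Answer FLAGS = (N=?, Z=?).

after  0: r0=0xcf r1=0x8b r2=0x6f r3=0x04  N=0 Z=0
after  1: r0=0xcf r1=0x8b r2=0xd3 r3=0x04  N=1 Z=0
after  2: r0=0xcf r1=0x8b r2=0x58 r3=0x04  N=0 Z=0
after  3: r0=0xcf r1=0x8b r2=0x00 r3=0x04  N=0 Z=1
after  4: r0=0xcf r1=0xcf r2=0x00 r3=0x04  N=1 Z=0
after  5: r0=0xd3 r1=0xcf r2=0x00 r3=0x04  N=1 Z=0
-- IRQ taken; context saved, return-PC = 6 --

FLAGS = (N=1, Z=0)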